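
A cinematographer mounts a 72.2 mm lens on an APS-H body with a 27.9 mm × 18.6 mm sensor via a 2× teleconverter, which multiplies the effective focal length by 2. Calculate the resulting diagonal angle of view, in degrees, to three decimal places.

13.246°

Effective focal length f = 72.2 × 2 = 144.4 mm.
Sensor diagonal = √(27.9² + 18.6²) = √1124.3700 ≈ 33.5316 mm.
α = 2·arctan(33.532 / (2 × 144.4)) = 2·arctan(0.11611) ≈ 13.2455°.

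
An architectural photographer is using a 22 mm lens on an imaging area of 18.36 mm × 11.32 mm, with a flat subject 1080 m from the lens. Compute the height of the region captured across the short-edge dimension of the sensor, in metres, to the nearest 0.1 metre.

555.7 m

dₒ: 1080 m = 1.08e+06 mm.
Similar triangles through the lens centre give W/dₒ = h/dᵢ; with 1/f = 1/dₒ + 1/dᵢ this gives W = h·(dₒ − f)/f.
W = 11.32 mm × (1.08e+06 − 22) / 22 = 11.32 × 49089.9091 ≈ 555697.771 mm = 555.698 m.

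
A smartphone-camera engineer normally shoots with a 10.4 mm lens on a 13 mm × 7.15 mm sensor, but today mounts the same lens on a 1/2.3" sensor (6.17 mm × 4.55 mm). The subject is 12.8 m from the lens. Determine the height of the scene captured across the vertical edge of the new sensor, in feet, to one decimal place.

The focal length stays 10.4 mm; the relevant sensor dimension is now h = 4.55 mm. Object distance dₒ = 12.8 m = 12800 mm.
Thin-lens field height W = h·(dₒ − f)/f = 4.55 × (12800 − 10.4)/10.4 ≈ 5595.450 mm = 5595.450/304.8 ft = 18.3578 ft.

18.4 ft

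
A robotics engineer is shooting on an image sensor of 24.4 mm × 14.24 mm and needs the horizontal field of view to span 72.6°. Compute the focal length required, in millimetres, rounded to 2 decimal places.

16.61 mm

From α = 2·arctan(w/2f) we get f = w / (2·tan(α/2)).
With w = 24.4 mm and α/2 = 36.3°, tan(α/2) ≈ 0.73457, so f ≈ 24.4 / 1.46915 ≈ 16.6083 mm.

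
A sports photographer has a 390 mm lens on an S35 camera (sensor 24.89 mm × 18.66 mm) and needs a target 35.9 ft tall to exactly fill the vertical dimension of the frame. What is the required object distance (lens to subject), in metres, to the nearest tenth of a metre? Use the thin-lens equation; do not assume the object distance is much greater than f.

229.1 m

W: 35.9 ft × 304.8 mm/ft = 10942.32 mm.
Magnification m = h/W = dᵢ/dₒ; combined with 1/f = 1/dₒ + 1/dᵢ this gives dₒ = f·(1 + W/h).
dₒ = 390 mm × (1 + 10942.3/18.66) = 390 × 587.4051 ≈ 229087.999 mm = 229.088 m.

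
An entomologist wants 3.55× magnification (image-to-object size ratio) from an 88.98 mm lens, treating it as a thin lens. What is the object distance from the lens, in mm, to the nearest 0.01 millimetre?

With m = dᵢ/dₒ and 1/f = 1/dₒ + 1/dᵢ, substituting dᵢ = m·dₒ gives 1/f = (1 + 1/m)/dₒ, hence dₒ = f·(1 + 1/m).
dₒ = 88.98 × (1 + 1/3.55) = 88.98 × 1.28169 ≈ 114.045 mm.

114.04 mm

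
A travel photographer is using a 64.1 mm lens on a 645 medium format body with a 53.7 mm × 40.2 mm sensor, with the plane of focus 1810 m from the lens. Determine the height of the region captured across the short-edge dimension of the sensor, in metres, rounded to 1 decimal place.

dₒ: 1810 m = 1.81e+06 mm.
Similar triangles through the lens centre give W/dₒ = h/dᵢ; with 1/f = 1/dₒ + 1/dᵢ this gives W = h·(dₒ − f)/f.
W = 40.2 mm × (1.81e+06 − 64.1) / 64.1 = 40.2 × 28236.1295 ≈ 1135092.405 mm = 1135.09 m.

1135.1 m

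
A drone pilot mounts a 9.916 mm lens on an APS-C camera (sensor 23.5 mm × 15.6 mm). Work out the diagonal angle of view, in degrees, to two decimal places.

109.78°

Sensor diagonal = √(23.5² + 15.6²) = √795.6100 ≈ 28.2066 mm.
Angle of view α = 2·arctan(d/2f) with d = 28.2066 mm and f = 9.916 mm.
d/2f = 1.42228; arctan(1.42228) ≈ 54.8890°, so α ≈ 109.7780°.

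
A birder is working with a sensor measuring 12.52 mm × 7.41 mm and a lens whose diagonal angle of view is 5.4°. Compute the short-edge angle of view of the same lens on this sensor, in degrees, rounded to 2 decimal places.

Sensor diagonal = √(12.52² + 7.41²) = √211.6585 ≈ 14.5485 mm.
From the diagonal AOV: f = 14.5485 / (2·tan(2.7°)) = 14.5485 / 0.09432 ≈ 154.2500 mm.
Short-edge AOV = 2·arctan(7.41 / (2 × 154.2500)) = 2·arctan(0.02402) ≈ 2.7519°.

2.75°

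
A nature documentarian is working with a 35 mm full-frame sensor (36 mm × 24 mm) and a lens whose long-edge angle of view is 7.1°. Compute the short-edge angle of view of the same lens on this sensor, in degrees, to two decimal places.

From the long-edge AOV: f = 36 / (2·tan(3.55°)) = 36 / 0.12408 ≈ 290.1420 mm.
Short-edge AOV = 2·arctan(24 / (2 × 290.1420)) = 2·arctan(0.04136) ≈ 4.7367°.

4.74°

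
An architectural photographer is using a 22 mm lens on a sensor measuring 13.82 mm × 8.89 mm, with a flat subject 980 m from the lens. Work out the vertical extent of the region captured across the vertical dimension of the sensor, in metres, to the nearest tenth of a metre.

396.0 m

dₒ: 980 m = 980000 mm.
Similar triangles through the lens centre give W/dₒ = h/dᵢ; with 1/f = 1/dₒ + 1/dᵢ this gives W = h·(dₒ − f)/f.
W = 8.89 mm × (980000 − 22) / 22 = 8.89 × 44544.4545 ≈ 396000.201 mm = 396 m.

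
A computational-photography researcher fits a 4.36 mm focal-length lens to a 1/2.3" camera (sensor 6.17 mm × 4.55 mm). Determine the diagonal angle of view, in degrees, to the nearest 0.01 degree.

82.64°

Sensor diagonal = √(6.17² + 4.55²) = √58.7714 ≈ 7.6663 mm.
Angle of view α = 2·arctan(d/2f) with d = 7.6663 mm and f = 4.36 mm.
d/2f = 0.87916; arctan(0.87916) ≈ 41.3206°, so α ≈ 82.6411°.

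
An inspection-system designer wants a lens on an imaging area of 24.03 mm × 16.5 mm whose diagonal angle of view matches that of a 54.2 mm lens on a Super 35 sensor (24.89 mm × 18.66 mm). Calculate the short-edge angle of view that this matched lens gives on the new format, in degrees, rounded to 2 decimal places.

18.45°

Sensor diagonal = √(24.89² + 18.66²) = √967.7077 ≈ 31.1080 mm.
Sensor diagonal = √(24.03² + 16.5²) = √849.6909 ≈ 29.1495 mm.
Equal diagonal AOV ⇒ f₂ = f₁ · 29.1495/31.1080 = 54.2 × 0.93704 ≈ 50.7876 mm.
Short-edge AOV on the new format = 2·arctan(16.5 / (2 × 50.7876)) = 2·arctan(0.16244) ≈ 18.4532°.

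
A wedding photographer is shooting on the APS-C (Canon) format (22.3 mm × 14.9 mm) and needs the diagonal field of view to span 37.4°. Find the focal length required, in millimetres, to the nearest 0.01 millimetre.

Sensor diagonal = √(22.3² + 14.9²) = √719.3000 ≈ 26.8198 mm.
From α = 2·arctan(d/2f) we get f = d / (2·tan(α/2)).
With d = 26.8198 mm and α/2 = 18.7°, tan(α/2) ≈ 0.33848, so f ≈ 26.8198 / 0.67696 ≈ 39.6178 mm.

39.62 mm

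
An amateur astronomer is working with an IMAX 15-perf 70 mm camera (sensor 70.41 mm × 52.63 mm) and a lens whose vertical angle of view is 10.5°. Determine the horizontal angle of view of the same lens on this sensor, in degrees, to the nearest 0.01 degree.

From the vertical AOV: f = 52.63 / (2·tan(5.25°)) = 52.63 / 0.18377 ≈ 286.3841 mm.
Horizontal AOV = 2·arctan(70.41 / (2 × 286.3841)) = 2·arctan(0.12293) ≈ 14.0163°.

14.02°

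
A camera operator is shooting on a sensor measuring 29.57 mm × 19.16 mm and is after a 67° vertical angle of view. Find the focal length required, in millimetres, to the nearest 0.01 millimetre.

14.47 mm

From α = 2·arctan(h/2f) we get f = h / (2·tan(α/2)).
With h = 19.16 mm and α/2 = 33.5°, tan(α/2) ≈ 0.66189, so f ≈ 19.16 / 1.32377 ≈ 14.4738 mm.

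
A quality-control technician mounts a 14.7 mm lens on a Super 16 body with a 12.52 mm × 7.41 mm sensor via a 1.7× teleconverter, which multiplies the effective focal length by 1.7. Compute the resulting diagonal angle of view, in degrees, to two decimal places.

Effective focal length f = 14.7 × 1.7 = 24.99 mm.
Sensor diagonal = √(12.52² + 7.41²) = √211.6585 ≈ 14.5485 mm.
α = 2·arctan(14.548 / (2 × 24.99)) = 2·arctan(0.29109) ≈ 32.4591°.

32.46°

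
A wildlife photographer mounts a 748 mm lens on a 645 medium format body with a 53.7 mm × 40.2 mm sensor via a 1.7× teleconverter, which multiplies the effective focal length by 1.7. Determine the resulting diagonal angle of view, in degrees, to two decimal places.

3.02°

Effective focal length f = 748 × 1.7 = 1271.6 mm.
Sensor diagonal = √(53.7² + 40.2²) = √4499.7300 ≈ 67.0800 mm.
α = 2·arctan(67.080 / (2 × 1271.6)) = 2·arctan(0.02638) ≈ 3.0218°.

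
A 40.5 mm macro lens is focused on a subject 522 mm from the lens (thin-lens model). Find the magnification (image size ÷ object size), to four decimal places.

0.0841×

Thin lens: 1/f = 1/dₒ + 1/dᵢ → 1/dᵢ = 1/40.5 − 1/522 = 0.0227756 mm⁻¹, so dᵢ ≈ 43.9065 mm.
Magnification m = dᵢ/dₒ = 43.9065/522 ≈ 0.08411.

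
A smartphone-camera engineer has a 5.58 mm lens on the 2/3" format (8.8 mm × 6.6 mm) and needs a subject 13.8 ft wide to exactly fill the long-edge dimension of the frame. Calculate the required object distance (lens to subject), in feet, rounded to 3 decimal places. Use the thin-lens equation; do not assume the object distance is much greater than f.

8.769 ft

W: 13.8 ft × 304.8 mm/ft = 4206.24 mm.
Magnification m = w/W = dᵢ/dₒ; combined with 1/f = 1/dₒ + 1/dᵢ this gives dₒ = f·(1 + W/w).
dₒ = 5.58 mm × (1 + 4206.24/8.8) = 5.58 × 478.9818 ≈ 2672.718 mm = 2672.718/304.8 ft = 8.76876 ft.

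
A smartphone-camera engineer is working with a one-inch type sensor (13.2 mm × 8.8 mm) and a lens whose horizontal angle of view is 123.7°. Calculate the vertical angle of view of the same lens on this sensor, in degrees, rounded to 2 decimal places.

102.50°

From the horizontal AOV: f = 13.2 / (2·tan(61.85°)) = 13.2 / 3.73781 ≈ 3.5315 mm.
Vertical AOV = 2·arctan(8.8 / (2 × 3.5315)) = 2·arctan(1.24594) ≈ 102.4984°.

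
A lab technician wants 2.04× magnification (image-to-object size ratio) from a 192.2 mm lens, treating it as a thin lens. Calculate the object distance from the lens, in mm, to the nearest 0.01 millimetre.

With m = dᵢ/dₒ and 1/f = 1/dₒ + 1/dᵢ, substituting dᵢ = m·dₒ gives 1/f = (1 + 1/m)/dₒ, hence dₒ = f·(1 + 1/m).
dₒ = 192.2 × (1 + 1/2.04) = 192.2 × 1.49020 ≈ 286.416 mm.

286.42 mm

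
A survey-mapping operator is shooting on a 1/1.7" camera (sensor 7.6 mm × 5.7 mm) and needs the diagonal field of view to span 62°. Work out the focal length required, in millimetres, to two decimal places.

Sensor diagonal = √(7.6² + 5.7²) = √90.2500 ≈ 9.5000 mm.
From α = 2·arctan(d/2f) we get f = d / (2·tan(α/2)).
With d = 9.5000 mm and α/2 = 31°, tan(α/2) ≈ 0.60086, so f ≈ 9.5000 / 1.20172 ≈ 7.9053 mm.

7.91 mm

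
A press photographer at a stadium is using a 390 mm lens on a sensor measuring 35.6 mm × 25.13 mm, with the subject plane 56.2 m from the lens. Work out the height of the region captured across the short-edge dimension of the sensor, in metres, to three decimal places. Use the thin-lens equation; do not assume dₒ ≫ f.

dₒ: 56.2 m = 56200 mm.
Similar triangles through the lens centre give W/dₒ = h/dᵢ; with 1/f = 1/dₒ + 1/dᵢ this gives W = h·(dₒ − f)/f.
W = 25.13 mm × (56200 − 390) / 390 = 25.13 × 143.1026 ≈ 3596.167 mm = 3.59617 m.

3.596 m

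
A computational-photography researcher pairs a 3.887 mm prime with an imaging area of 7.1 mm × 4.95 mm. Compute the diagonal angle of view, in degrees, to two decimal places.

96.14°

Sensor diagonal = √(7.1² + 4.95²) = √74.9125 ≈ 8.6552 mm.
Angle of view α = 2·arctan(d/2f) with d = 8.6552 mm and f = 3.887 mm.
d/2f = 1.11335; arctan(1.11335) ≈ 48.0702°, so α ≈ 96.1404°.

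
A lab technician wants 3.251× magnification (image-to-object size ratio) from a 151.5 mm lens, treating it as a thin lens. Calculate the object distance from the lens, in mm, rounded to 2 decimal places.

With m = dᵢ/dₒ and 1/f = 1/dₒ + 1/dᵢ, substituting dᵢ = m·dₒ gives 1/f = (1 + 1/m)/dₒ, hence dₒ = f·(1 + 1/m).
dₒ = 151.5 × (1 + 1/3.251) = 151.5 × 1.30760 ≈ 198.101 mm.

198.10 mm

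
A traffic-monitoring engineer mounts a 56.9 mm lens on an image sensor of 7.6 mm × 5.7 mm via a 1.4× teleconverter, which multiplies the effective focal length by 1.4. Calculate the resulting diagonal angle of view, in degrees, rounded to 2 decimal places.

Effective focal length f = 56.9 × 1.4 = 79.66 mm.
Sensor diagonal = √(7.6² + 5.7²) = √90.2500 ≈ 9.5000 mm.
α = 2·arctan(9.500 / (2 × 79.66)) = 2·arctan(0.05963) ≈ 6.8248°.

6.82°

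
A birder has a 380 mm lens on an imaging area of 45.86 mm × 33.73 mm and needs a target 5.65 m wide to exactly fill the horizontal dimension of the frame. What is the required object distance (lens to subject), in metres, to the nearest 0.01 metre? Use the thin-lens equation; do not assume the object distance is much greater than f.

W: 5.65 m = 5650 mm.
Magnification m = w/W = dᵢ/dₒ; combined with 1/f = 1/dₒ + 1/dᵢ this gives dₒ = f·(1 + W/w).
dₒ = 380 mm × (1 + 5650/45.86) = 380 × 124.2010 ≈ 47196.398 mm = 47.1964 m.

47.20 m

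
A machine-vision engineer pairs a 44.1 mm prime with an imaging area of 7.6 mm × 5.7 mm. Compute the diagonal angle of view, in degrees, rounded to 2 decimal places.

Sensor diagonal = √(7.6² + 5.7²) = √90.2500 ≈ 9.5000 mm.
Angle of view α = 2·arctan(d/2f) with d = 9.5000 mm and f = 44.1 mm.
d/2f = 0.10771; arctan(0.10771) ≈ 6.1476°, so α ≈ 12.2952°.

12.30°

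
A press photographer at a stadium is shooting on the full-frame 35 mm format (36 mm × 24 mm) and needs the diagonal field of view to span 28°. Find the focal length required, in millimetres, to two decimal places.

86.77 mm

Sensor diagonal = √(36² + 24²) = √1872.0000 ≈ 43.2666 mm.
From α = 2·arctan(d/2f) we get f = d / (2·tan(α/2)).
With d = 43.2666 mm and α/2 = 14°, tan(α/2) ≈ 0.24933, so f ≈ 43.2666 / 0.49866 ≈ 86.7665 mm.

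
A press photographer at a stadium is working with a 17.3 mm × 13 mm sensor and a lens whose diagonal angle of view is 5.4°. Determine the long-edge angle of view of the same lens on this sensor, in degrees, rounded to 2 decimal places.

Sensor diagonal = √(17.3² + 13²) = √468.2900 ≈ 21.6400 mm.
From the diagonal AOV: f = 21.6400 / (2·tan(2.7°)) = 21.6400 / 0.09432 ≈ 229.4376 mm.
Long-edge AOV = 2·arctan(17.3 / (2 × 229.4376)) = 2·arctan(0.03770) ≈ 4.3182°.

4.32°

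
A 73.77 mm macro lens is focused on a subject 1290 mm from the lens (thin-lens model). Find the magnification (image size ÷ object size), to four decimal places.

Thin lens: 1/f = 1/dₒ + 1/dᵢ → 1/dᵢ = 1/73.77 − 1/1290 = 0.0127805 mm⁻¹, so dᵢ ≈ 78.2445 mm.
Magnification m = dᵢ/dₒ = 78.2445/1290 ≈ 0.06065.

0.0607×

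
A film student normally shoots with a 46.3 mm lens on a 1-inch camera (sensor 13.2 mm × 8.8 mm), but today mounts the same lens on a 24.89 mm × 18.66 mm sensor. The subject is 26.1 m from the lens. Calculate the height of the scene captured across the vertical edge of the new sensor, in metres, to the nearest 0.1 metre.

10.5 m

The focal length stays 46.3 mm; the relevant sensor dimension is now h = 18.66 mm. Object distance dₒ = 26.1 m = 26100 mm.
Thin-lens field height W = h·(dₒ − f)/f = 18.66 × (26100 − 46.3)/46.3 ≈ 10500.260 mm = 10.5003 m.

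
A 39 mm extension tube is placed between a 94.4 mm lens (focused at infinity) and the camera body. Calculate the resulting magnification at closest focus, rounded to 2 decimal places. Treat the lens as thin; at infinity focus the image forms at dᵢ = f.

The tube moves the image plane from f to f + e, so dᵢ = 94.4 + 39 = 133.4 mm. Focus is achieved when 1/f = 1/dₒ + 1/dᵢ, giving dₒ = 1/(1/f − 1/(f+e)).
Magnification m = dᵢ/dₒ = (f+e)·(1/f − 1/(f+e)) = e/f = 39/94.4 ≈ 0.4131.

0.41×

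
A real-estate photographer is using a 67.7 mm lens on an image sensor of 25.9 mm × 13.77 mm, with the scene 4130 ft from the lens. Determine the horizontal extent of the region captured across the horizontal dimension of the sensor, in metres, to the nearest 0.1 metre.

dₒ: 4130 ft × 304.8 mm/ft = 1258823.96 mm.
Similar triangles through the lens centre give W/dₒ = w/dᵢ; with 1/f = 1/dₒ + 1/dᵢ this gives W = w·(dₒ − f)/f.
W = 25.9 mm × (1.25882e+06 − 67.7) / 67.7 = 25.9 × 18593.1501 ≈ 481562.587 mm = 481.563 m.

481.6 m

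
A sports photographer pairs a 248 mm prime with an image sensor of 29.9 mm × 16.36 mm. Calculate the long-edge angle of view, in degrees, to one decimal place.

Angle of view α = 2·arctan(w/2f) with w = 29.9 mm and f = 248 mm.
w/2f = 0.06028; arctan(0.06028) ≈ 3.4497°, so α ≈ 6.8995°.

6.9°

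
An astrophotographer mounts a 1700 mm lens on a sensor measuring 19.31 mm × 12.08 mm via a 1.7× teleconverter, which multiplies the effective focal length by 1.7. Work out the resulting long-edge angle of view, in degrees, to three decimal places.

0.383°

Effective focal length f = 1700 × 1.7 = 2890 mm.
α = 2·arctan(19.31 / (2 × 2890)) = 2·arctan(0.00334) ≈ 0.3828°.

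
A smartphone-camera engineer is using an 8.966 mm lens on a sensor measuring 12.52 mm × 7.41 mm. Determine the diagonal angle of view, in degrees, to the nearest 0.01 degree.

78.11°

Sensor diagonal = √(12.52² + 7.41²) = √211.6585 ≈ 14.5485 mm.
Angle of view α = 2·arctan(d/2f) with d = 14.5485 mm and f = 8.966 mm.
d/2f = 0.81131; arctan(0.81131) ≈ 39.0529°, so α ≈ 78.1058°.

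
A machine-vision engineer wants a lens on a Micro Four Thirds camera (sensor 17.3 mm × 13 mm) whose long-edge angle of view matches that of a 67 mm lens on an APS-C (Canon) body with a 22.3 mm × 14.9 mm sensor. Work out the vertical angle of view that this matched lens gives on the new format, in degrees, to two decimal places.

14.26°

Equal long-edge AOV ⇒ f₂ = f₁ · 17.3/22.3 = 67 × 0.77578 ≈ 51.9776 mm.
Vertical AOV on the new format = 2·arctan(13 / (2 × 51.9776)) = 2·arctan(0.12505) ≈ 14.2561°.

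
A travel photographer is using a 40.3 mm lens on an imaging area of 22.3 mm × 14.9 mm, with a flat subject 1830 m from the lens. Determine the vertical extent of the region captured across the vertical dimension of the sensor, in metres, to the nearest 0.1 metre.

dₒ: 1830 m = 1.83e+06 mm.
Similar triangles through the lens centre give W/dₒ = h/dᵢ; with 1/f = 1/dₒ + 1/dᵢ this gives W = h·(dₒ − f)/f.
W = 14.9 mm × (1.83e+06 − 40.3) / 40.3 = 14.9 × 45408.4293 ≈ 676585.596 mm = 676.586 m.

676.6 m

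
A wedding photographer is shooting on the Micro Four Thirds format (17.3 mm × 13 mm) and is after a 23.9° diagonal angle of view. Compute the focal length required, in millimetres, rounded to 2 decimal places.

51.12 mm

Sensor diagonal = √(17.3² + 13²) = √468.2900 ≈ 21.6400 mm.
From α = 2·arctan(d/2f) we get f = d / (2·tan(α/2)).
With d = 21.6400 mm and α/2 = 11.95°, tan(α/2) ≈ 0.21164, so f ≈ 21.6400 / 0.42329 ≈ 51.1235 mm.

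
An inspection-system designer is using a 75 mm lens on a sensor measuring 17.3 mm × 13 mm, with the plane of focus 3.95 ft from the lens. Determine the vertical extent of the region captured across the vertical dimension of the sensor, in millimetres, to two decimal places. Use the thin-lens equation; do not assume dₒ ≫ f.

dₒ: 3.95 ft × 304.8 mm/ft = 1203.96 mm.
Similar triangles through the lens centre give W/dₒ = h/dᵢ; with 1/f = 1/dₒ + 1/dᵢ this gives W = h·(dₒ − f)/f.
W = 13 mm × (1203.96 − 75) / 75 = 13 × 15.0528 ≈ 195.686 mm.

195.69 mm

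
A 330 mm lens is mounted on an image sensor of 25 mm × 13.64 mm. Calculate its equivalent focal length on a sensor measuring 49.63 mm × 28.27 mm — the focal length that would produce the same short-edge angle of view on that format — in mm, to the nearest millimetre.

684 mm

Equal angle of view means equal height/f ratio, so f₂ = f₁ · (height₂/height₁) = 330 × 28.27/13.64.
f₂ = 330 × 2.07258 ≈ 683.952 mm.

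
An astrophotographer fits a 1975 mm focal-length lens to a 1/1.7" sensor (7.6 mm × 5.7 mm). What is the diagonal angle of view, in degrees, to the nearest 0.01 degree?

Sensor diagonal = √(7.6² + 5.7²) = √90.2500 ≈ 9.5000 mm.
Angle of view α = 2·arctan(d/2f) with d = 9.5000 mm and f = 1975 mm.
d/2f = 0.00241; arctan(0.00241) ≈ 0.1378°, so α ≈ 0.2756°.

0.28°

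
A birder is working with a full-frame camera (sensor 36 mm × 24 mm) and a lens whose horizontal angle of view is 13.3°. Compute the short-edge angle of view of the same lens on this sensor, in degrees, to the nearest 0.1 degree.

8.9°

From the horizontal AOV: f = 36 / (2·tan(6.65°)) = 36 / 0.23318 ≈ 154.3893 mm.
Short-edge AOV = 2·arctan(24 / (2 × 154.3893)) = 2·arctan(0.07773) ≈ 8.8888°.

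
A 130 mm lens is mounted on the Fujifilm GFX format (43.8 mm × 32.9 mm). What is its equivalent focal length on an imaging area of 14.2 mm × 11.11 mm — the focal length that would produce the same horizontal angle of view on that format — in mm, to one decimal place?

42.1 mm

Equal angle of view means equal width/f ratio, so f₂ = f₁ · (width₂/width₁) = 130 × 14.2/43.8.
f₂ = 130 × 0.32420 ≈ 42.146 mm.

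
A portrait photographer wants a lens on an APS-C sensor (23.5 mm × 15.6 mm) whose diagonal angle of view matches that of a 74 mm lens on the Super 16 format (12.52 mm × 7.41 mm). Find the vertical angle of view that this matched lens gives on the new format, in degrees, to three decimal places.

6.224°

Sensor diagonal = √(12.52² + 7.41²) = √211.6585 ≈ 14.5485 mm.
Sensor diagonal = √(23.5² + 15.6²) = √795.6100 ≈ 28.2066 mm.
Equal diagonal AOV ⇒ f₂ = f₁ · 28.2066/14.5485 = 74 × 1.93880 ≈ 143.4710 mm.
Vertical AOV on the new format = 2·arctan(15.6 / (2 × 143.4710)) = 2·arctan(0.05437) ≈ 6.2238°.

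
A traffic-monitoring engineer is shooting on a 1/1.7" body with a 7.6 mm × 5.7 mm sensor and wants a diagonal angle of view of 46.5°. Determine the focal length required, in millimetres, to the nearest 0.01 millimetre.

11.06 mm

Sensor diagonal = √(7.6² + 5.7²) = √90.2500 ≈ 9.5000 mm.
From α = 2·arctan(d/2f) we get f = d / (2·tan(α/2)).
With d = 9.5000 mm and α/2 = 23.25°, tan(α/2) ≈ 0.42963, so f ≈ 9.5000 / 0.85927 ≈ 11.0559 mm.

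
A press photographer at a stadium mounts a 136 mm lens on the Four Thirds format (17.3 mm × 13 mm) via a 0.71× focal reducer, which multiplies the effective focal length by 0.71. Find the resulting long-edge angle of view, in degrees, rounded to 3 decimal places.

10.238°

Effective focal length f = 136 × 0.71 = 96.56 mm.
α = 2·arctan(17.3 / (2 × 96.56)) = 2·arctan(0.08958) ≈ 10.2380°.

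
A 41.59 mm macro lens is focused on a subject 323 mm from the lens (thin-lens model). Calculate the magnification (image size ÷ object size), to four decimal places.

0.1478×

Thin lens: 1/f = 1/dₒ + 1/dᵢ → 1/dᵢ = 1/41.59 − 1/323 = 0.0209483 mm⁻¹, so dᵢ ≈ 47.7366 mm.
Magnification m = dᵢ/dₒ = 47.7366/323 ≈ 0.14779.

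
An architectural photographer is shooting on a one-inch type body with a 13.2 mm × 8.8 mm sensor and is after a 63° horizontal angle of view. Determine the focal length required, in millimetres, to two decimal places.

From α = 2·arctan(w/2f) we get f = w / (2·tan(α/2)).
With w = 13.2 mm and α/2 = 31.5°, tan(α/2) ≈ 0.61280, so f ≈ 13.2 / 1.22560 ≈ 10.7702 mm.

10.77 mm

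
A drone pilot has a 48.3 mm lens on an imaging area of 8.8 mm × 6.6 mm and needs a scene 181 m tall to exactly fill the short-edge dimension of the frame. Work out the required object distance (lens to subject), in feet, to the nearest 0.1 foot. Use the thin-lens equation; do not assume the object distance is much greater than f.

W: 181 m = 181000 mm.
Magnification m = h/W = dᵢ/dₒ; combined with 1/f = 1/dₒ + 1/dᵢ this gives dₒ = f·(1 + W/h).
dₒ = 48.3 mm × (1 + 181000/6.6) = 48.3 × 27425.2424 ≈ 1324639.209 mm = 1324639.209/304.8 ft = 4345.93 ft.

4345.9 ft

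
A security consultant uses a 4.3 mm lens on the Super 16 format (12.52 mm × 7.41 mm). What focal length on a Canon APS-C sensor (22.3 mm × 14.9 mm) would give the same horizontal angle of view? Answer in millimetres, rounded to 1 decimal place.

7.7 mm

Equal angle of view means equal width/f ratio, so f₂ = f₁ · (width₂/width₁) = 4.3 × 22.3/12.52.
f₂ = 4.3 × 1.78115 ≈ 7.659 mm.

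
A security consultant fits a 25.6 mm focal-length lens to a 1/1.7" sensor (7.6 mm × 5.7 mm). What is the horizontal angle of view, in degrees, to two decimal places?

16.89°

Angle of view α = 2·arctan(w/2f) with w = 7.6 mm and f = 25.6 mm.
w/2f = 0.14844; arctan(0.14844) ≈ 8.4432°, so α ≈ 16.8864°.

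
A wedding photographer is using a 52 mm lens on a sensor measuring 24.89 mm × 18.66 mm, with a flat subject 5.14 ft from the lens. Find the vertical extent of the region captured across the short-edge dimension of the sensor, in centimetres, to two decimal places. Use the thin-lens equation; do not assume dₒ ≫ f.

dₒ: 5.14 ft × 304.8 mm/ft = 1566.67 mm.
Similar triangles through the lens centre give W/dₒ = h/dᵢ; with 1/f = 1/dₒ + 1/dᵢ this gives W = h·(dₒ − f)/f.
W = 18.66 mm × (1566.67 − 52) / 52 = 18.66 × 29.1283 ≈ 543.534 mm = 54.3534 cm.

54.35 cm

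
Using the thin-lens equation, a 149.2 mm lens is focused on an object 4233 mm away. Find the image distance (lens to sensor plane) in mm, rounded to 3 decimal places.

154.651 mm

1/dᵢ = 1/f − 1/dₒ = 1/149.2 − 1/4233 = 0.0064662 mm⁻¹.
dᵢ = 1/0.0064662 ≈ 154.6510 mm.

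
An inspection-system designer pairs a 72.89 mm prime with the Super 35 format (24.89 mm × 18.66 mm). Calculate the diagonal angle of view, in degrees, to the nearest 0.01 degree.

Sensor diagonal = √(24.89² + 18.66²) = √967.7077 ≈ 31.1080 mm.
Angle of view α = 2·arctan(d/2f) with d = 31.1080 mm and f = 72.89 mm.
d/2f = 0.21339; arctan(0.21339) ≈ 12.0457°, so α ≈ 24.0914°.

24.09°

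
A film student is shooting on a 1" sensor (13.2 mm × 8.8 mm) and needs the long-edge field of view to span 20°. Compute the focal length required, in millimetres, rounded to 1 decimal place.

37.4 mm

From α = 2·arctan(w/2f) we get f = w / (2·tan(α/2)).
With w = 13.2 mm and α/2 = 10°, tan(α/2) ≈ 0.17633, so f ≈ 13.2 / 0.35265 ≈ 37.4305 mm.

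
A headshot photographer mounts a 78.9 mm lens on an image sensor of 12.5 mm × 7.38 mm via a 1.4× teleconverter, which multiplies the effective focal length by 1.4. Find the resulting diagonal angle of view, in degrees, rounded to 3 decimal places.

Effective focal length f = 78.9 × 1.4 = 110.46 mm.
Sensor diagonal = √(12.5² + 7.38²) = √210.7144 ≈ 14.5160 mm.
α = 2·arctan(14.516 / (2 × 110.46)) = 2·arctan(0.06571) ≈ 7.5187°.

7.519°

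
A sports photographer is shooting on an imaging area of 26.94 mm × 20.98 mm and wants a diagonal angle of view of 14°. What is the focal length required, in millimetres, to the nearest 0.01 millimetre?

139.05 mm

Sensor diagonal = √(26.94² + 20.98²) = √1165.9240 ≈ 34.1456 mm.
From α = 2·arctan(d/2f) we get f = d / (2·tan(α/2)).
With d = 34.1456 mm and α/2 = 7°, tan(α/2) ≈ 0.12278, so f ≈ 34.1456 / 0.24557 ≈ 139.0469 mm.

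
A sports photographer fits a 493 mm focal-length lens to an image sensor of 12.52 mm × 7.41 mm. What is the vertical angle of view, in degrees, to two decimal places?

0.86°

Angle of view α = 2·arctan(h/2f) with h = 7.41 mm and f = 493 mm.
h/2f = 0.00752; arctan(0.00752) ≈ 0.4306°, so α ≈ 0.8612°.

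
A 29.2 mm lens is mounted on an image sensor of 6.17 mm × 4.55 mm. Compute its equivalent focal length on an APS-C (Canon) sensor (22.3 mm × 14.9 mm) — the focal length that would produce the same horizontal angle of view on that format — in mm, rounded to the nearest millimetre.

Equal angle of view means equal width/f ratio, so f₂ = f₁ · (width₂/width₁) = 29.2 × 22.3/6.17.
f₂ = 29.2 × 3.61426 ≈ 105.536 mm.

106 mm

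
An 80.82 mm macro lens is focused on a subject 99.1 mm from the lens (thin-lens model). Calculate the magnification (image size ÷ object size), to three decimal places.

4.421×

Thin lens: 1/f = 1/dₒ + 1/dᵢ → 1/dᵢ = 1/80.82 − 1/99.1 = 0.0022824 mm⁻¹, so dᵢ ≈ 438.1434 mm.
Magnification m = dᵢ/dₒ = 438.1434/99.1 ≈ 4.42123.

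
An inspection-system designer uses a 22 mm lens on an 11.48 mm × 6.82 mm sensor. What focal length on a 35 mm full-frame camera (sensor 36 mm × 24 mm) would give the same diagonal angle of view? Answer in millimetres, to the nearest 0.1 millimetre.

71.3 mm

Sensor diagonal = √(11.48² + 6.82²) = √178.3028 ≈ 13.3530 mm.
Sensor diagonal = √(36² + 24²) = √1872.0000 ≈ 43.2666 mm.
Equal angle of view means equal diagonal/f ratio, so f₂ = f₁ · (diagonal₂/diagonal₁) = 22 × 43.2666/13.3530.
f₂ = 22 × 3.24022 ≈ 71.285 mm.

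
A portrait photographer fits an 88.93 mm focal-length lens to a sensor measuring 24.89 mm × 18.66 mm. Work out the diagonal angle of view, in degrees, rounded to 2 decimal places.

Sensor diagonal = √(24.89² + 18.66²) = √967.7077 ≈ 31.1080 mm.
Angle of view α = 2·arctan(d/2f) with d = 31.1080 mm and f = 88.93 mm.
d/2f = 0.17490; arctan(0.17490) ≈ 9.9208°, so α ≈ 19.8416°.

19.84°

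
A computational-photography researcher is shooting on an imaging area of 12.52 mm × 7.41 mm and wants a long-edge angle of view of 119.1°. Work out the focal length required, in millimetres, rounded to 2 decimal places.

From α = 2·arctan(w/2f) we get f = w / (2·tan(α/2)).
With w = 12.52 mm and α/2 = 59.55°, tan(α/2) ≈ 1.70106, so f ≈ 12.52 / 3.40211 ≈ 3.6801 mm.

3.68 mm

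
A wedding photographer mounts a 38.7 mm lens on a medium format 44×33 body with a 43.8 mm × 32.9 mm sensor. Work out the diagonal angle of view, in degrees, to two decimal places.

Sensor diagonal = √(43.8² + 32.9²) = √3000.8500 ≈ 54.7800 mm.
Angle of view α = 2·arctan(d/2f) with d = 54.7800 mm and f = 38.7 mm.
d/2f = 0.70775; arctan(0.70775) ≈ 35.2890°, so α ≈ 70.5781°.

70.58°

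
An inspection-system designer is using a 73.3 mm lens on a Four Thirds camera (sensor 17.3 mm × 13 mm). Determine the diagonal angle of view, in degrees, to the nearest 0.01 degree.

16.79°

Sensor diagonal = √(17.3² + 13²) = √468.2900 ≈ 21.6400 mm.
Angle of view α = 2·arctan(d/2f) with d = 21.6400 mm and f = 73.3 mm.
d/2f = 0.14761; arctan(0.14761) ≈ 8.3969°, so α ≈ 16.7939°.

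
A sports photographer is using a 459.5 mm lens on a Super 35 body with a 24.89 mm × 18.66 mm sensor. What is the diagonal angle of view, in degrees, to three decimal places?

3.877°

Sensor diagonal = √(24.89² + 18.66²) = √967.7077 ≈ 31.1080 mm.
Angle of view α = 2·arctan(d/2f) with d = 31.1080 mm and f = 459.5 mm.
d/2f = 0.03385; arctan(0.03385) ≈ 1.9387°, so α ≈ 3.8774°.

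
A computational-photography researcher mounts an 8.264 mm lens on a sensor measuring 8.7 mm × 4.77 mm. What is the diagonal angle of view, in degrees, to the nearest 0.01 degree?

Sensor diagonal = √(8.7² + 4.77²) = √98.4429 ≈ 9.9218 mm.
Angle of view α = 2·arctan(d/2f) with d = 9.9218 mm and f = 8.264 mm.
d/2f = 0.60030; arctan(0.60030) ≈ 30.9766°, so α ≈ 61.9532°.

61.95°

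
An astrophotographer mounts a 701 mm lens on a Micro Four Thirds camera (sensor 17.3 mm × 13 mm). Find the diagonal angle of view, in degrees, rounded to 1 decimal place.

1.8°

Sensor diagonal = √(17.3² + 13²) = √468.2900 ≈ 21.6400 mm.
Angle of view α = 2·arctan(d/2f) with d = 21.6400 mm and f = 701 mm.
d/2f = 0.01544; arctan(0.01544) ≈ 0.8843°, so α ≈ 1.7686°.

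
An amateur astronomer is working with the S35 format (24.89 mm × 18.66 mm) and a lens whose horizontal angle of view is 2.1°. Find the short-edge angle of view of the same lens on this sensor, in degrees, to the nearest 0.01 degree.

1.57°

From the horizontal AOV: f = 24.89 / (2·tan(1.05°)) = 24.89 / 0.03666 ≈ 679.0154 mm.
Short-edge AOV = 2·arctan(18.66 / (2 × 679.0154)) = 2·arctan(0.01374) ≈ 1.5744°.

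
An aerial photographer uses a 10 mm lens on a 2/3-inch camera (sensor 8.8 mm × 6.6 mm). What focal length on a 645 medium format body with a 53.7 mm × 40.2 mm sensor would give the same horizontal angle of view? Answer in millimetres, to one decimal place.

61.0 mm

Equal angle of view means equal width/f ratio, so f₂ = f₁ · (width₂/width₁) = 10 × 53.7/8.8.
f₂ = 10 × 6.10227 ≈ 61.023 mm.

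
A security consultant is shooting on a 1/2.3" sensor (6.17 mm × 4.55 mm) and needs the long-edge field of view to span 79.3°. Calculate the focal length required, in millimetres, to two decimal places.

From α = 2·arctan(w/2f) we get f = w / (2·tan(α/2)).
With w = 6.17 mm and α/2 = 39.65°, tan(α/2) ≈ 0.82874, so f ≈ 6.17 / 1.65749 ≈ 3.7225 mm.

3.72 mm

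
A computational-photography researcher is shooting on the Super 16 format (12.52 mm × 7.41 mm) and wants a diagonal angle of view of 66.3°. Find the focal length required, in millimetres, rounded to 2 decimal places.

Sensor diagonal = √(12.52² + 7.41²) = √211.6585 ≈ 14.5485 mm.
From α = 2·arctan(d/2f) we get f = d / (2·tan(α/2)).
With d = 14.5485 mm and α/2 = 33.15°, tan(α/2) ≈ 0.65314, so f ≈ 14.5485 / 1.30627 ≈ 11.1374 mm.

11.14 mm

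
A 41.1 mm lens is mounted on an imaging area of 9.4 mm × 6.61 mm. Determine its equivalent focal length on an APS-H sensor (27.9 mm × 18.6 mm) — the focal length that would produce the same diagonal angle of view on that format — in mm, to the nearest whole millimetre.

Sensor diagonal = √(9.4² + 6.61²) = √132.0521 ≈ 11.4914 mm.
Sensor diagonal = √(27.9² + 18.6²) = √1124.3700 ≈ 33.5316 mm.
Equal angle of view means equal diagonal/f ratio, so f₂ = f₁ · (diagonal₂/diagonal₁) = 41.1 × 33.5316/11.4914.
f₂ = 41.1 × 2.91798 ≈ 119.929 mm.

120 mm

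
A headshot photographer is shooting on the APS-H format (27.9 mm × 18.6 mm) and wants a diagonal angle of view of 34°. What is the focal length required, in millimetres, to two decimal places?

Sensor diagonal = √(27.9² + 18.6²) = √1124.3700 ≈ 33.5316 mm.
From α = 2·arctan(d/2f) we get f = d / (2·tan(α/2)).
With d = 33.5316 mm and α/2 = 17°, tan(α/2) ≈ 0.30573, so f ≈ 33.5316 / 0.61146 ≈ 54.8385 mm.

54.84 mm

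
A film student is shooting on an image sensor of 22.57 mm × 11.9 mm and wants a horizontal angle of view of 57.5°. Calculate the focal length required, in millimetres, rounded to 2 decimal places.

From α = 2·arctan(w/2f) we get f = w / (2·tan(α/2)).
With w = 22.57 mm and α/2 = 28.75°, tan(α/2) ≈ 0.54862, so f ≈ 22.57 / 1.09724 ≈ 20.5698 mm.

20.57 mm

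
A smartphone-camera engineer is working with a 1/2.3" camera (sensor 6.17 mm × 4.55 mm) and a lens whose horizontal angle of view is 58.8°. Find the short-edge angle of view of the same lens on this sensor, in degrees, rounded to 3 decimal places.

From the horizontal AOV: f = 6.17 / (2·tan(29.4°)) = 6.17 / 1.12694 ≈ 5.4750 mm.
Short-edge AOV = 2·arctan(4.55 / (2 × 5.4750)) = 2·arctan(0.41553) ≈ 45.1283°.

45.128°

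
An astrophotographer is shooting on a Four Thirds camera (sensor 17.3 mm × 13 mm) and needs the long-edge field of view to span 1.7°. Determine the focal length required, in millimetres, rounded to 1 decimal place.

583.0 mm

From α = 2·arctan(w/2f) we get f = w / (2·tan(α/2)).
With w = 17.3 mm and α/2 = 0.85°, tan(α/2) ≈ 0.01484, so f ≈ 17.3 / 0.02967 ≈ 583.0260 mm.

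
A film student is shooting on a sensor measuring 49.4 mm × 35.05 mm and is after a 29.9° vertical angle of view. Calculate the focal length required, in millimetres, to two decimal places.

From α = 2·arctan(h/2f) we get f = h / (2·tan(α/2)).
With h = 35.05 mm and α/2 = 14.95°, tan(α/2) ≈ 0.26701, so f ≈ 35.05 / 0.53403 ≈ 65.6332 mm.

65.63 mm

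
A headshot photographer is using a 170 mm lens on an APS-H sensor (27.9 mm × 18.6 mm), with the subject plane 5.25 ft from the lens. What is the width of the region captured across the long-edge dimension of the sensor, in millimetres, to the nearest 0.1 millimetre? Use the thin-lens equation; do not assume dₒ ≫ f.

dₒ: 5.25 ft × 304.8 mm/ft = 1600.20 mm.
Similar triangles through the lens centre give W/dₒ = w/dᵢ; with 1/f = 1/dₒ + 1/dᵢ this gives W = w·(dₒ − f)/f.
W = 27.9 mm × (1600.2 − 170) / 170 = 27.9 × 8.4129 ≈ 234.721 mm.

234.7 mm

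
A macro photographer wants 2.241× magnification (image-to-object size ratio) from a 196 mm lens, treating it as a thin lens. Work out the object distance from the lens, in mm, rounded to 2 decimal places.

283.46 mm

With m = dᵢ/dₒ and 1/f = 1/dₒ + 1/dᵢ, substituting dᵢ = m·dₒ gives 1/f = (1 + 1/m)/dₒ, hence dₒ = f·(1 + 1/m).
dₒ = 196 × (1 + 1/2.241) = 196 × 1.44623 ≈ 283.461 mm.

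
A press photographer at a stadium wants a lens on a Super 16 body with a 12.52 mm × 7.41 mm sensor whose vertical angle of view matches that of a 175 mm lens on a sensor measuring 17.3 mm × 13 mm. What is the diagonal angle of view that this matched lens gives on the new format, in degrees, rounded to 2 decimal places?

Equal vertical AOV ⇒ f₂ = f₁ · 7.41/13 = 175 × 0.57000 ≈ 99.7500 mm.
Sensor diagonal = √(12.52² + 7.41²) = √211.6585 ≈ 14.5485 mm.
Diagonal AOV on the new format = 2·arctan(14.5485 / (2 × 99.7500)) = 2·arctan(0.07292) ≈ 8.3418°.

8.34°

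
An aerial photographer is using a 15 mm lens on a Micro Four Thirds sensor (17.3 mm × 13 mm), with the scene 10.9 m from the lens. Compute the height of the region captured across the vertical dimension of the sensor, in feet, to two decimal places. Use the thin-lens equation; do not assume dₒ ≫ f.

30.95 ft

dₒ: 10.9 m = 10900 mm.
Similar triangles through the lens centre give W/dₒ = h/dᵢ; with 1/f = 1/dₒ + 1/dᵢ this gives W = h·(dₒ − f)/f.
W = 13 mm × (10900 − 15) / 15 = 13 × 725.6667 ≈ 9433.667 mm = 9433.667/304.8 ft = 30.9504 ft.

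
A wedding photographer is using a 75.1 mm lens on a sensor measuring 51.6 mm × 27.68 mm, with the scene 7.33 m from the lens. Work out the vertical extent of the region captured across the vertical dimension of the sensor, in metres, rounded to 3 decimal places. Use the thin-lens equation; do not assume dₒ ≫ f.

dₒ: 7.33 m = 7330 mm.
Similar triangles through the lens centre give W/dₒ = h/dᵢ; with 1/f = 1/dₒ + 1/dᵢ this gives W = h·(dₒ − f)/f.
W = 27.68 mm × (7330 − 75.1) / 75.1 = 27.68 × 96.6032 ≈ 2673.976 mm = 2.67398 m.

2.674 m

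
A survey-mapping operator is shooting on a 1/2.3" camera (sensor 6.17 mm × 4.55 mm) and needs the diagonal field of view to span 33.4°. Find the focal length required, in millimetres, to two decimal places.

Sensor diagonal = √(6.17² + 4.55²) = √58.7714 ≈ 7.6663 mm.
From α = 2·arctan(d/2f) we get f = d / (2·tan(α/2)).
With d = 7.6663 mm and α/2 = 16.7°, tan(α/2) ≈ 0.30001, so f ≈ 7.6663 / 0.60003 ≈ 12.7765 mm.

12.78 mm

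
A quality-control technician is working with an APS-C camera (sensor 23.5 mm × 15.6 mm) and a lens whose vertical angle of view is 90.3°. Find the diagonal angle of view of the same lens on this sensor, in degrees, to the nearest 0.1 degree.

122.4°

From the vertical AOV: f = 15.6 / (2·tan(45.15°)) = 15.6 / 2.01050 ≈ 7.7593 mm.
Sensor diagonal = √(23.5² + 15.6²) = √795.6100 ≈ 28.2066 mm.
Diagonal AOV = 2·arctan(28.2066 / (2 × 7.7593)) = 2·arctan(1.81760) ≈ 122.3631°.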